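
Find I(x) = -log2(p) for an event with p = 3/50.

Information content I(x) = -log₂(p(x))
I = -log₂(3/50) = -log₂(0.0600)
I = 4.0589 bits


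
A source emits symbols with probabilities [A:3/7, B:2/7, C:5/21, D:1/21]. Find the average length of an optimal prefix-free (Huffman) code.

Huffman tree construction:
Combine smallest probabilities repeatedly
Resulting codes:
  A: 0 (length 1)
  B: 10 (length 2)
  C: 111 (length 3)
  D: 110 (length 3)
Average length = Σ p(s) × length(s) = 1.8571 bits


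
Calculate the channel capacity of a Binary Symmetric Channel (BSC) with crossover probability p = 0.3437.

For BSC with error probability p:
C = 1 - H(p) where H(p) is binary entropy
H(0.3437) = -0.3437 × log₂(0.3437) - 0.6563 × log₂(0.6563)
H(p) = 0.9283
C = 1 - 0.9283 = 0.0717 bits/use


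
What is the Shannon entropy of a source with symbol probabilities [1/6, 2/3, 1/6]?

H(X) = -Σ p(x) log₂ p(x)
  -1/6 × log₂(1/6) = 0.4308
  -2/3 × log₂(2/3) = 0.3900
  -1/6 × log₂(1/6) = 0.4308
H(X) = 1.2516 bits


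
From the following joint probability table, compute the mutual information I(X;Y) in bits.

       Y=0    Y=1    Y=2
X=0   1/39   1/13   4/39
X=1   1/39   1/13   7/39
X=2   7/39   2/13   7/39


H(X) = 1.4779, H(Y) = 1.5262, H(X,Y) = 2.9271
I(X;Y) = H(X) + H(Y) - H(X,Y) = 0.0770 bits


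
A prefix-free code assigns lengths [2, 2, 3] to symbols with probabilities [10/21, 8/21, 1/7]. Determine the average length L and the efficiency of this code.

Average length L = Σ p_i × l_i = 2.1429 bits
Entropy H = 1.4412 bits
Efficiency η = H/L × 100% = 67.25%


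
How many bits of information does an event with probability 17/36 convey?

Information content I(x) = -log₂(p(x))
I = -log₂(17/36) = -log₂(0.4722)
I = 1.0825 bits


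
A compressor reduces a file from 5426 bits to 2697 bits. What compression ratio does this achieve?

Compression ratio = Original / Compressed
= 5426 / 2697 = 2.01:1


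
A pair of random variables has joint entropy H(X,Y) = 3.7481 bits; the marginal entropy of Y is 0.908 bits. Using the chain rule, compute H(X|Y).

Chain rule: H(X,Y) = H(X|Y) + H(Y)
H(X|Y) = H(X,Y) - H(Y) = 3.7481 - 0.908 = 2.8401 bits


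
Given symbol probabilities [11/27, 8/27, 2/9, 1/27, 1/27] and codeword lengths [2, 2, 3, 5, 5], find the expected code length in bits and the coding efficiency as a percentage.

Average length L = Σ p_i × l_i = 2.4444 bits
Entropy H = 1.8822 bits
Efficiency η = H/L × 100% = 77.00%


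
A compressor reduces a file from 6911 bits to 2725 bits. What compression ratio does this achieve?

Compression ratio = Original / Compressed
= 6911 / 2725 = 2.54:1


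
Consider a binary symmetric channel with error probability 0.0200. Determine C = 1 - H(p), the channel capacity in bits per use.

For BSC with error probability p:
C = 1 - H(p) where H(p) is binary entropy
H(0.0200) = -0.0200 × log₂(0.0200) - 0.9800 × log₂(0.9800)
H(p) = 0.1414
C = 1 - 0.1414 = 0.8586 bits/use


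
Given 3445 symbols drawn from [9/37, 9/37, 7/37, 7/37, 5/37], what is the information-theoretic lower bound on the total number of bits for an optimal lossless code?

Entropy H = 2.2913 bits/symbol
Minimum bits = H × n = 2.2913 × 3445
= 7893.57 bits


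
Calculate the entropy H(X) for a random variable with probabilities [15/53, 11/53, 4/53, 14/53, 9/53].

H(X) = -Σ p(x) log₂ p(x)
  -15/53 × log₂(15/53) = 0.5154
  -11/53 × log₂(11/53) = 0.4708
  -4/53 × log₂(4/53) = 0.2814
  -14/53 × log₂(14/53) = 0.5073
  -9/53 × log₂(9/53) = 0.4344
H(X) = 2.2093 bits


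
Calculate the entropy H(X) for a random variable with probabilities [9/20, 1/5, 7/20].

H(X) = -Σ p(x) log₂ p(x)
  -9/20 × log₂(9/20) = 0.5184
  -1/5 × log₂(1/5) = 0.4644
  -7/20 × log₂(7/20) = 0.5301
H(X) = 1.5129 bits


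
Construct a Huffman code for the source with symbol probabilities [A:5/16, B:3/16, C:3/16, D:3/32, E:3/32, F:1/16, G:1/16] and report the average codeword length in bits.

Huffman tree construction:
Combine smallest probabilities repeatedly
Resulting codes:
  A: 10 (length 2)
  B: 111 (length 3)
  C: 00 (length 2)
  D: 010 (length 3)
  E: 011 (length 3)
  F: 1100 (length 4)
  G: 1101 (length 4)
Average length = Σ p(s) × length(s) = 2.6250 bits


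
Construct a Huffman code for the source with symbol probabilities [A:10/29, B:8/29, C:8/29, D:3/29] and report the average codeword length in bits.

Huffman tree construction:
Combine smallest probabilities repeatedly
Resulting codes:
  A: 11 (length 2)
  B: 01 (length 2)
  C: 10 (length 2)
  D: 00 (length 2)
Average length = Σ p(s) × length(s) = 2.0000 bits


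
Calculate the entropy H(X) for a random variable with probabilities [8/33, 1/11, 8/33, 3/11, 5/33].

H(X) = -Σ p(x) log₂ p(x)
  -8/33 × log₂(8/33) = 0.4956
  -1/11 × log₂(1/11) = 0.3145
  -8/33 × log₂(8/33) = 0.4956
  -3/11 × log₂(3/11) = 0.5112
  -5/33 × log₂(5/33) = 0.4125
H(X) = 2.2294 bits


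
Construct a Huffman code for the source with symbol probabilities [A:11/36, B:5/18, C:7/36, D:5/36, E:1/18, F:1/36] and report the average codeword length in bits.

Huffman tree construction:
Combine smallest probabilities repeatedly
Resulting codes:
  A: 11 (length 2)
  B: 10 (length 2)
  C: 00 (length 2)
  D: 011 (length 3)
  E: 0101 (length 4)
  F: 0100 (length 4)
Average length = Σ p(s) × length(s) = 2.3056 bits


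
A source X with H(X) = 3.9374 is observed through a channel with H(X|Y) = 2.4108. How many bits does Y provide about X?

I(X;Y) = H(X) - H(X|Y)
I(X;Y) = 3.9374 - 2.4108 = 1.5266 bits


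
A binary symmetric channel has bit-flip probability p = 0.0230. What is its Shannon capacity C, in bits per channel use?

For BSC with error probability p:
C = 1 - H(p) where H(p) is binary entropy
H(0.0230) = -0.0230 × log₂(0.0230) - 0.9770 × log₂(0.9770)
H(p) = 0.1580
C = 1 - 0.1580 = 0.8420 bits/use


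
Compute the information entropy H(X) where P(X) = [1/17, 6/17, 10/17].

H(X) = -Σ p(x) log₂ p(x)
  -1/17 × log₂(1/17) = 0.2404
  -6/17 × log₂(6/17) = 0.5303
  -10/17 × log₂(10/17) = 0.4503
H(X) = 1.2210 bits


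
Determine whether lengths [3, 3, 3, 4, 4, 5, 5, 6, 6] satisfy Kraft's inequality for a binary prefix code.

Kraft inequality: Σ 2^(-l_i) ≤ 1 for prefix-free code
Calculating: 2^(-3) + 2^(-3) + 2^(-3) + 2^(-4) + 2^(-4) + 2^(-5) + 2^(-5) + 2^(-6) + 2^(-6)
= 0.125 + 0.125 + 0.125 + 0.0625 + 0.0625 + 0.03125 + 0.03125 + 0.015625 + 0.015625
= 0.5938
Since 0.5938 ≤ 1, prefix-free code exists


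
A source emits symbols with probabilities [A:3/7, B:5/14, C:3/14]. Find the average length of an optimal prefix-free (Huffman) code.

Huffman tree construction:
Combine smallest probabilities repeatedly
Resulting codes:
  A: 0 (length 1)
  B: 11 (length 2)
  C: 10 (length 2)
Average length = Σ p(s) × length(s) = 1.5714 bits


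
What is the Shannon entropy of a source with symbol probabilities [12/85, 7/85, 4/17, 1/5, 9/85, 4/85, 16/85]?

H(X) = -Σ p(x) log₂ p(x)
  -12/85 × log₂(12/85) = 0.3987
  -7/85 × log₂(7/85) = 0.2966
  -4/17 × log₂(4/17) = 0.4912
  -1/5 × log₂(1/5) = 0.4644
  -9/85 × log₂(9/85) = 0.3430
  -4/85 × log₂(4/85) = 0.2075
  -16/85 × log₂(16/85) = 0.4535
H(X) = 2.6550 bits


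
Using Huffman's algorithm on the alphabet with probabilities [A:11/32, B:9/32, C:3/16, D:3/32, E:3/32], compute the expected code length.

Huffman tree construction:
Combine smallest probabilities repeatedly
Resulting codes:
  A: 11 (length 2)
  B: 10 (length 2)
  C: 00 (length 2)
  D: 010 (length 3)
  E: 011 (length 3)
Average length = Σ p(s) × length(s) = 2.1875 bits


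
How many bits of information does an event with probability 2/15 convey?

Information content I(x) = -log₂(p(x))
I = -log₂(2/15) = -log₂(0.1333)
I = 2.9069 bits


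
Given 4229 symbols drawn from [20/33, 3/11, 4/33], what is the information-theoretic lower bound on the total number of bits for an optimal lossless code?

Entropy H = 1.3181 bits/symbol
Minimum bits = H × n = 1.3181 × 4229
= 5574.22 bits


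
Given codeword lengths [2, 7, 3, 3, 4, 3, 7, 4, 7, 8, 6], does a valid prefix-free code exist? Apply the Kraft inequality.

Kraft inequality: Σ 2^(-l_i) ≤ 1 for prefix-free code
Calculating: 2^(-2) + 2^(-7) + 2^(-3) + 2^(-3) + 2^(-4) + 2^(-3) + 2^(-7) + 2^(-4) + 2^(-7) + 2^(-8) + 2^(-6)
= 0.25 + 0.0078125 + 0.125 + 0.125 + 0.0625 + 0.125 + 0.0078125 + 0.0625 + 0.0078125 + 0.00390625 + 0.015625
= 0.7930
Since 0.7930 ≤ 1, prefix-free code exists


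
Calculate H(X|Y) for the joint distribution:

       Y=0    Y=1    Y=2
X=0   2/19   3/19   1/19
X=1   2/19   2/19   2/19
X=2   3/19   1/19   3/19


H(X|Y) = Σ_y p(y) H(X|Y=y)
  p(Y=0) = 7/19, H(X|Y=0) = 1.5567
  p(Y=1) = 6/19, H(X|Y=1) = 1.4591
  p(Y=2) = 6/19, H(X|Y=2) = 1.4591
H(X|Y) = 0.3684×1.5567 + 0.3158×1.4591 + 0.3158×1.4591 = 1.4951 bits


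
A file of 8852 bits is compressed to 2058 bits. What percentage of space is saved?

Space savings = (1 - Compressed/Original) × 100%
= (1 - 2058/8852) × 100%
= 76.75%


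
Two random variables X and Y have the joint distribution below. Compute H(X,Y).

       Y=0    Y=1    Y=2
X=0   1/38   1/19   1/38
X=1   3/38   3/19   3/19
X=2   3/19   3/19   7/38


H(X,Y) = -Σ p(x,y) log₂ p(x,y)
  p(0,0)=1/38: -0.0263 × log₂(0.0263) = 0.1381
  p(0,1)=1/19: -0.0526 × log₂(0.0526) = 0.2236
  p(0,2)=1/38: -0.0263 × log₂(0.0263) = 0.1381
  p(1,0)=3/38: -0.0789 × log₂(0.0789) = 0.2892
  p(1,1)=3/19: -0.1579 × log₂(0.1579) = 0.4205
  p(1,2)=3/19: -0.1579 × log₂(0.1579) = 0.4205
  p(2,0)=3/19: -0.1579 × log₂(0.1579) = 0.4205
  p(2,1)=3/19: -0.1579 × log₂(0.1579) = 0.4205
  p(2,2)=7/38: -0.1842 × log₂(0.1842) = 0.4496
H(X,Y) = 2.9204 bits


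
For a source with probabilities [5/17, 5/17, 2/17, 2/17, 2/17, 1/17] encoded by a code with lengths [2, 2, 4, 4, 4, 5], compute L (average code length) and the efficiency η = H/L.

Average length L = Σ p_i × l_i = 2.8824 bits
Entropy H = 2.3687 bits
Efficiency η = H/L × 100% = 82.18%


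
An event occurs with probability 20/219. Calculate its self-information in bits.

Information content I(x) = -log₂(p(x))
I = -log₂(20/219) = -log₂(0.0913)
I = 3.4529 bits


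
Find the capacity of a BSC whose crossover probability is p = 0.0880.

For BSC with error probability p:
C = 1 - H(p) where H(p) is binary entropy
H(0.0880) = -0.0880 × log₂(0.0880) - 0.9120 × log₂(0.9120)
H(p) = 0.4298
C = 1 - 0.4298 = 0.5702 bits/use


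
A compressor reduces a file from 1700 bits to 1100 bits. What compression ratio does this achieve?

Compression ratio = Original / Compressed
= 1700 / 1100 = 1.55:1


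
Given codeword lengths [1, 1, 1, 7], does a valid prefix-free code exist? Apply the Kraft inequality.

Kraft inequality: Σ 2^(-l_i) ≤ 1 for prefix-free code
Calculating: 2^(-1) + 2^(-1) + 2^(-1) + 2^(-7)
= 0.5 + 0.5 + 0.5 + 0.0078125
= 1.5078
Since 1.5078 > 1, prefix-free code does not exist


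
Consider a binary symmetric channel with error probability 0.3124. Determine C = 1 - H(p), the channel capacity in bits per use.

For BSC with error probability p:
C = 1 - H(p) where H(p) is binary entropy
H(0.3124) = -0.3124 × log₂(0.3124) - 0.6876 × log₂(0.6876)
H(p) = 0.8959
C = 1 - 0.8959 = 0.1041 bits/use


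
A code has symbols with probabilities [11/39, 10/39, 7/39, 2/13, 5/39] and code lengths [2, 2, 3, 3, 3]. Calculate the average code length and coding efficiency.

Average length L = Σ p_i × l_i = 2.4615 bits
Entropy H = 2.2586 bits
Efficiency η = H/L × 100% = 91.76%


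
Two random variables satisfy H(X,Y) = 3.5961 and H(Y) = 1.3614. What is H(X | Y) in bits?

Chain rule: H(X,Y) = H(X|Y) + H(Y)
H(X|Y) = H(X,Y) - H(Y) = 3.5961 - 1.3614 = 2.2347 bits


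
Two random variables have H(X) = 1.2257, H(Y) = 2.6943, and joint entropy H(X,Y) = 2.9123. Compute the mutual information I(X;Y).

I(X;Y) = H(X) + H(Y) - H(X,Y)
I(X;Y) = 1.2257 + 2.6943 - 2.9123 = 1.0077 bits


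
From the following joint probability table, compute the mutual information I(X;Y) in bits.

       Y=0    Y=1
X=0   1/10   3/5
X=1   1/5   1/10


H(X) = 0.8813, H(Y) = 0.8813, H(X,Y) = 1.5710
I(X;Y) = H(X) + H(Y) - H(X,Y) = 0.1916 bits


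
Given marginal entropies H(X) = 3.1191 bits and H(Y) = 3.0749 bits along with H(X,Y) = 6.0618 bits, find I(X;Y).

I(X;Y) = H(X) + H(Y) - H(X,Y)
I(X;Y) = 3.1191 + 3.0749 - 6.0618 = 0.1322 bits


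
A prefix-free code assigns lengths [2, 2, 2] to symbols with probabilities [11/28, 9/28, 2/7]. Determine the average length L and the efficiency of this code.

Average length L = Σ p_i × l_i = 2.0000 bits
Entropy H = 1.5722 bits
Efficiency η = H/L × 100% = 78.61%


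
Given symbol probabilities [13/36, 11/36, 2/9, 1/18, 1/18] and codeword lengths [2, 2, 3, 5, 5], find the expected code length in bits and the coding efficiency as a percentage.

Average length L = Σ p_i × l_i = 2.5556 bits
Entropy H = 1.9988 bits
Efficiency η = H/L × 100% = 78.22%


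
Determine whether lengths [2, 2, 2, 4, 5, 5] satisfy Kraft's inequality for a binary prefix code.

Kraft inequality: Σ 2^(-l_i) ≤ 1 for prefix-free code
Calculating: 2^(-2) + 2^(-2) + 2^(-2) + 2^(-4) + 2^(-5) + 2^(-5)
= 0.25 + 0.25 + 0.25 + 0.0625 + 0.03125 + 0.03125
= 0.8750
Since 0.8750 ≤ 1, prefix-free code exists


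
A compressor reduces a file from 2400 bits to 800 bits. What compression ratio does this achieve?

Compression ratio = Original / Compressed
= 2400 / 800 = 3.00:1


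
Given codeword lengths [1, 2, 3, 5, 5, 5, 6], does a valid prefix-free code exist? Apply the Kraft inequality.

Kraft inequality: Σ 2^(-l_i) ≤ 1 for prefix-free code
Calculating: 2^(-1) + 2^(-2) + 2^(-3) + 2^(-5) + 2^(-5) + 2^(-5) + 2^(-6)
= 0.5 + 0.25 + 0.125 + 0.03125 + 0.03125 + 0.03125 + 0.015625
= 0.9844
Since 0.9844 ≤ 1, prefix-free code exists


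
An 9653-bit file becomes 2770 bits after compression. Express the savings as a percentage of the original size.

Space savings = (1 - Compressed/Original) × 100%
= (1 - 2770/9653) × 100%
= 71.30%


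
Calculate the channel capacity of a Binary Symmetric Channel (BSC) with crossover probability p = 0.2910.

For BSC with error probability p:
C = 1 - H(p) where H(p) is binary entropy
H(0.2910) = -0.2910 × log₂(0.2910) - 0.7090 × log₂(0.7090)
H(p) = 0.8700
C = 1 - 0.8700 = 0.1300 bits/use


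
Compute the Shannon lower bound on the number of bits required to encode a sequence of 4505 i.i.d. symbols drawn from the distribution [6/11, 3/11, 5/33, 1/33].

Entropy H = 1.5536 bits/symbol
Minimum bits = H × n = 1.5536 × 4505
= 6998.78 bits


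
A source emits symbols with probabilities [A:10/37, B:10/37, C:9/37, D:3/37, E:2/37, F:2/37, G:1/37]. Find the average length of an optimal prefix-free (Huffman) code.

Huffman tree construction:
Combine smallest probabilities repeatedly
Resulting codes:
  A: 10 (length 2)
  B: 11 (length 2)
  C: 01 (length 2)
  D: 0011 (length 4)
  E: 0001 (length 4)
  F: 0010 (length 4)
  G: 0000 (length 4)
Average length = Σ p(s) × length(s) = 2.4324 bits


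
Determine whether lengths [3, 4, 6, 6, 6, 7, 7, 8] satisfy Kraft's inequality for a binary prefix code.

Kraft inequality: Σ 2^(-l_i) ≤ 1 for prefix-free code
Calculating: 2^(-3) + 2^(-4) + 2^(-6) + 2^(-6) + 2^(-6) + 2^(-7) + 2^(-7) + 2^(-8)
= 0.125 + 0.0625 + 0.015625 + 0.015625 + 0.015625 + 0.0078125 + 0.0078125 + 0.00390625
= 0.2539
Since 0.2539 ≤ 1, prefix-free code exists


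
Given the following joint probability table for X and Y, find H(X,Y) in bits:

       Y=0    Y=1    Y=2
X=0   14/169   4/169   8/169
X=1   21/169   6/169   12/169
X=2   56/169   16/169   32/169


H(X,Y) = -Σ p(x,y) log₂ p(x,y)
  p(0,0)=14/169: -0.0828 × log₂(0.0828) = 0.2977
  p(0,1)=4/169: -0.0237 × log₂(0.0237) = 0.1278
  p(0,2)=8/169: -0.0473 × log₂(0.0473) = 0.2083
  p(1,0)=21/169: -0.1243 × log₂(0.1243) = 0.3738
  p(1,1)=6/169: -0.0355 × log₂(0.0355) = 0.1710
  p(1,2)=12/169: -0.0710 × log₂(0.0710) = 0.2710
  p(2,0)=56/169: -0.3314 × log₂(0.3314) = 0.5280
  p(2,1)=16/169: -0.0947 × log₂(0.0947) = 0.3220
  p(2,2)=32/169: -0.1893 × log₂(0.1893) = 0.4546
H(X,Y) = 2.7542 bits


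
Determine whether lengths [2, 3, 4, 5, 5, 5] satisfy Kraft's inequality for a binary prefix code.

Kraft inequality: Σ 2^(-l_i) ≤ 1 for prefix-free code
Calculating: 2^(-2) + 2^(-3) + 2^(-4) + 2^(-5) + 2^(-5) + 2^(-5)
= 0.25 + 0.125 + 0.0625 + 0.03125 + 0.03125 + 0.03125
= 0.5312
Since 0.5312 ≤ 1, prefix-free code exists


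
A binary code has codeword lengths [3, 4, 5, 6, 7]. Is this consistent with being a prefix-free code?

Kraft inequality: Σ 2^(-l_i) ≤ 1 for prefix-free code
Calculating: 2^(-3) + 2^(-4) + 2^(-5) + 2^(-6) + 2^(-7)
= 0.125 + 0.0625 + 0.03125 + 0.015625 + 0.0078125
= 0.2422
Since 0.2422 ≤ 1, prefix-free code exists


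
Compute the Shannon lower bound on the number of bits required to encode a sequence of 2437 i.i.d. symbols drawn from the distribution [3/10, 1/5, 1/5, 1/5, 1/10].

Entropy H = 2.2464 bits/symbol
Minimum bits = H × n = 2.2464 × 2437
= 5474.57 bits


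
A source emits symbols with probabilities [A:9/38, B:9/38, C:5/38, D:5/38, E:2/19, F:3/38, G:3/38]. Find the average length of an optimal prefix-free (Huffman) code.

Huffman tree construction:
Combine smallest probabilities repeatedly
Resulting codes:
  A: 00 (length 2)
  B: 01 (length 2)
  C: 101 (length 3)
  D: 110 (length 3)
  E: 100 (length 3)
  F: 1110 (length 4)
  G: 1111 (length 4)
Average length = Σ p(s) × length(s) = 2.6842 bits


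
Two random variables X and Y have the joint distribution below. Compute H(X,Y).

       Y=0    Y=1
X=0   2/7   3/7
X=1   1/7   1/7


H(X,Y) = -Σ p(x,y) log₂ p(x,y)
  p(0,0)=2/7: -0.2857 × log₂(0.2857) = 0.5164
  p(0,1)=3/7: -0.4286 × log₂(0.4286) = 0.5239
  p(1,0)=1/7: -0.1429 × log₂(0.1429) = 0.4011
  p(1,1)=1/7: -0.1429 × log₂(0.1429) = 0.4011
H(X,Y) = 1.8424 bits


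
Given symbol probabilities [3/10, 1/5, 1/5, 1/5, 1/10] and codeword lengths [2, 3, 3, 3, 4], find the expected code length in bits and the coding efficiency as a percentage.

Average length L = Σ p_i × l_i = 2.8000 bits
Entropy H = 2.2464 bits
Efficiency η = H/L × 100% = 80.23%


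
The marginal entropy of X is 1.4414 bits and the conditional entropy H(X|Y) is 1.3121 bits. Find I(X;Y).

I(X;Y) = H(X) - H(X|Y)
I(X;Y) = 1.4414 - 1.3121 = 0.1293 bits


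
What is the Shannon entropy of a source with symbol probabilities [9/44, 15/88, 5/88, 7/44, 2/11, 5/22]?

H(X) = -Σ p(x) log₂ p(x)
  -9/44 × log₂(9/44) = 0.4683
  -15/88 × log₂(15/88) = 0.4351
  -5/88 × log₂(5/88) = 0.2351
  -7/44 × log₂(7/44) = 0.4219
  -2/11 × log₂(2/11) = 0.4472
  -5/22 × log₂(5/22) = 0.4858
H(X) = 2.4934 bits


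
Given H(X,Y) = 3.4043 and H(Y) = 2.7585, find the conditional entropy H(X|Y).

Chain rule: H(X,Y) = H(X|Y) + H(Y)
H(X|Y) = H(X,Y) - H(Y) = 3.4043 - 2.7585 = 0.6458 bits


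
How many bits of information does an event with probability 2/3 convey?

Information content I(x) = -log₂(p(x))
I = -log₂(2/3) = -log₂(0.6667)
I = 0.5850 bits


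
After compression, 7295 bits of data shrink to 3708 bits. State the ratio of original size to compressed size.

Compression ratio = Original / Compressed
= 7295 / 3708 = 1.97:1


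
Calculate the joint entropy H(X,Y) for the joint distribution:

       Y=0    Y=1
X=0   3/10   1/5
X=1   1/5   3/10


H(X,Y) = -Σ p(x,y) log₂ p(x,y)
  p(0,0)=3/10: -0.3000 × log₂(0.3000) = 0.5211
  p(0,1)=1/5: -0.2000 × log₂(0.2000) = 0.4644
  p(1,0)=1/5: -0.2000 × log₂(0.2000) = 0.4644
  p(1,1)=3/10: -0.3000 × log₂(0.3000) = 0.5211
H(X,Y) = 1.9710 bits


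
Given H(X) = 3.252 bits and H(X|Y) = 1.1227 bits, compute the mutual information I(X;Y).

I(X;Y) = H(X) - H(X|Y)
I(X;Y) = 3.252 - 1.1227 = 2.1293 bits


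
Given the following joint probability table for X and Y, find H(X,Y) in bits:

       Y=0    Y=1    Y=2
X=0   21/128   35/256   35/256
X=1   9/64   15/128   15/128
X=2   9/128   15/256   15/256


H(X,Y) = -Σ p(x,y) log₂ p(x,y)
  p(0,0)=21/128: -0.1641 × log₂(0.1641) = 0.4278
  p(0,1)=35/256: -0.1367 × log₂(0.1367) = 0.3925
  p(0,2)=35/256: -0.1367 × log₂(0.1367) = 0.3925
  p(1,0)=9/64: -0.1406 × log₂(0.1406) = 0.3980
  p(1,1)=15/128: -0.1172 × log₂(0.1172) = 0.3625
  p(1,2)=15/128: -0.1172 × log₂(0.1172) = 0.3625
  p(2,0)=9/128: -0.0703 × log₂(0.0703) = 0.2693
  p(2,1)=15/256: -0.0586 × log₂(0.0586) = 0.2398
  p(2,2)=15/256: -0.0586 × log₂(0.0586) = 0.2398
H(X,Y) = 3.0847 bits


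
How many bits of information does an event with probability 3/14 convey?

Information content I(x) = -log₂(p(x))
I = -log₂(3/14) = -log₂(0.2143)
I = 2.2224 bits


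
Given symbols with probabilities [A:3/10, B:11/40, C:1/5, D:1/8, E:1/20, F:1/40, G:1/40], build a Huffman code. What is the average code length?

Huffman tree construction:
Combine smallest probabilities repeatedly
Resulting codes:
  A: 11 (length 2)
  B: 10 (length 2)
  C: 00 (length 2)
  D: 011 (length 3)
  E: 0100 (length 4)
  F: 01010 (length 5)
  G: 01011 (length 5)
Average length = Σ p(s) × length(s) = 2.3750 bits


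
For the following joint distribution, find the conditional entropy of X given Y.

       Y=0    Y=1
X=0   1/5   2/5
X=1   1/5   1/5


H(X|Y) = Σ_y p(y) H(X|Y=y)
  p(Y=0) = 2/5, H(X|Y=0) = 1.0000
  p(Y=1) = 3/5, H(X|Y=1) = 0.9183
H(X|Y) = 0.4000×1.0000 + 0.6000×0.9183 = 0.9510 bits


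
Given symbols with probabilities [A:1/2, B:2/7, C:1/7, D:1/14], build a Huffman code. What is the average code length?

Huffman tree construction:
Combine smallest probabilities repeatedly
Resulting codes:
  A: 0 (length 1)
  B: 11 (length 2)
  C: 101 (length 3)
  D: 100 (length 3)
Average length = Σ p(s) × length(s) = 1.7143 bits


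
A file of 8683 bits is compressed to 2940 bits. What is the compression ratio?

Compression ratio = Original / Compressed
= 8683 / 2940 = 2.95:1


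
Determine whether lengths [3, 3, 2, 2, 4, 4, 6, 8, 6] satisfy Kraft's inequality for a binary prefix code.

Kraft inequality: Σ 2^(-l_i) ≤ 1 for prefix-free code
Calculating: 2^(-3) + 2^(-3) + 2^(-2) + 2^(-2) + 2^(-4) + 2^(-4) + 2^(-6) + 2^(-8) + 2^(-6)
= 0.125 + 0.125 + 0.25 + 0.25 + 0.0625 + 0.0625 + 0.015625 + 0.00390625 + 0.015625
= 0.9102
Since 0.9102 ≤ 1, prefix-free code exists


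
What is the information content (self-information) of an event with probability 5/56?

Information content I(x) = -log₂(p(x))
I = -log₂(5/56) = -log₂(0.0893)
I = 3.4854 bits


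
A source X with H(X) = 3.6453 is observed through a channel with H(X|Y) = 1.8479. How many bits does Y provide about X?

I(X;Y) = H(X) - H(X|Y)
I(X;Y) = 3.6453 - 1.8479 = 1.7974 bits


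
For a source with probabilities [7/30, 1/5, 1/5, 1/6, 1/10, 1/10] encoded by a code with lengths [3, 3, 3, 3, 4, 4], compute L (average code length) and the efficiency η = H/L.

Average length L = Σ p_i × l_i = 3.2000 bits
Entropy H = 2.5139 bits
Efficiency η = H/L × 100% = 78.56%


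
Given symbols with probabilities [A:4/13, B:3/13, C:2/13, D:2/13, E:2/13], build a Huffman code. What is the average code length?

Huffman tree construction:
Combine smallest probabilities repeatedly
Resulting codes:
  A: 10 (length 2)
  B: 01 (length 2)
  C: 110 (length 3)
  D: 111 (length 3)
  E: 00 (length 2)
Average length = Σ p(s) × length(s) = 2.3077 bits


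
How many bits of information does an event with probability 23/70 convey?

Information content I(x) = -log₂(p(x))
I = -log₂(23/70) = -log₂(0.3286)
I = 1.6057 bits


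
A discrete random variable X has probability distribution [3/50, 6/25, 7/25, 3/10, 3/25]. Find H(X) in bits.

H(X) = -Σ p(x) log₂ p(x)
  -3/50 × log₂(3/50) = 0.2435
  -6/25 × log₂(6/25) = 0.4941
  -7/25 × log₂(7/25) = 0.5142
  -3/10 × log₂(3/10) = 0.5211
  -3/25 × log₂(3/25) = 0.3671
H(X) = 2.1400 bits


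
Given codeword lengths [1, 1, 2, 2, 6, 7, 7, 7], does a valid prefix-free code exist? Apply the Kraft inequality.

Kraft inequality: Σ 2^(-l_i) ≤ 1 for prefix-free code
Calculating: 2^(-1) + 2^(-1) + 2^(-2) + 2^(-2) + 2^(-6) + 2^(-7) + 2^(-7) + 2^(-7)
= 0.5 + 0.5 + 0.25 + 0.25 + 0.015625 + 0.0078125 + 0.0078125 + 0.0078125
= 1.5391
Since 1.5391 > 1, prefix-free code does not exist


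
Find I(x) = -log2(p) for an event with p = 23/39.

Information content I(x) = -log₂(p(x))
I = -log₂(23/39) = -log₂(0.5897)
I = 0.7618 bits


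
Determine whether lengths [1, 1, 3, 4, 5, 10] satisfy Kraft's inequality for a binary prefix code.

Kraft inequality: Σ 2^(-l_i) ≤ 1 for prefix-free code
Calculating: 2^(-1) + 2^(-1) + 2^(-3) + 2^(-4) + 2^(-5) + 2^(-10)
= 0.5 + 0.5 + 0.125 + 0.0625 + 0.03125 + 0.0009765625
= 1.2197
Since 1.2197 > 1, prefix-free code does not exist


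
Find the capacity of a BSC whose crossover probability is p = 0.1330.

For BSC with error probability p:
C = 1 - H(p) where H(p) is binary entropy
H(0.1330) = -0.1330 × log₂(0.1330) - 0.8670 × log₂(0.8670)
H(p) = 0.5656
C = 1 - 0.5656 = 0.4344 bits/use


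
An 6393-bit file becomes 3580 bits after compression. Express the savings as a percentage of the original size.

Space savings = (1 - Compressed/Original) × 100%
= (1 - 3580/6393) × 100%
= 44.00%


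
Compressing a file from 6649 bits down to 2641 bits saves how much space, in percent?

Space savings = (1 - Compressed/Original) × 100%
= (1 - 2641/6649) × 100%
= 60.28%


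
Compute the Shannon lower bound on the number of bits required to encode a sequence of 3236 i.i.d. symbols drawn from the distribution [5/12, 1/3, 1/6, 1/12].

Entropy H = 1.7842 bits/symbol
Minimum bits = H × n = 1.7842 × 3236
= 5773.54 bits


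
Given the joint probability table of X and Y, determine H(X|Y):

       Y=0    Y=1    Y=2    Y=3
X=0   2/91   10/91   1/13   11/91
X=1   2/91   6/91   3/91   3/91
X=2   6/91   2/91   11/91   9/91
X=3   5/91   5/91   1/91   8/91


H(X|Y) = Σ_y p(y) H(X|Y=y)
  p(Y=0) = 15/91, H(X|Y=0) = 1.8323
  p(Y=1) = 23/91, H(X|Y=1) = 1.8132
  p(Y=2) = 22/91, H(X|Y=2) = 1.6203
  p(Y=3) = 31/91, H(X|Y=3) = 1.8788
H(X|Y) = 0.1648×1.8323 + 0.2527×1.8132 + 0.2418×1.6203 + 0.3407×1.8788 = 1.7921 bits


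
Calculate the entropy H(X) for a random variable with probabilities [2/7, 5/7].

H(X) = -Σ p(x) log₂ p(x)
  -2/7 × log₂(2/7) = 0.5164
  -5/7 × log₂(5/7) = 0.3467
H(X) = 0.8631 bits


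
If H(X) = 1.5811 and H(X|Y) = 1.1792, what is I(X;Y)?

I(X;Y) = H(X) - H(X|Y)
I(X;Y) = 1.5811 - 1.1792 = 0.4019 bits


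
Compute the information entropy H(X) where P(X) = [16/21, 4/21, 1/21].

H(X) = -Σ p(x) log₂ p(x)
  -16/21 × log₂(16/21) = 0.2989
  -4/21 × log₂(4/21) = 0.4557
  -1/21 × log₂(1/21) = 0.2092
H(X) = 0.9637 bits


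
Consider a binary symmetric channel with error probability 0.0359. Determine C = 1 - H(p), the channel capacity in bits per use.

For BSC with error probability p:
C = 1 - H(p) where H(p) is binary entropy
H(0.0359) = -0.0359 × log₂(0.0359) - 0.9641 × log₂(0.9641)
H(p) = 0.2232
C = 1 - 0.2232 = 0.7768 bits/use


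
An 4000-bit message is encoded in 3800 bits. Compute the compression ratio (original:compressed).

Compression ratio = Original / Compressed
= 4000 / 3800 = 1.05:1


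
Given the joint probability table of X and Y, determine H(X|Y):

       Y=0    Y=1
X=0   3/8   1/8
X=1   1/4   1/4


H(X|Y) = Σ_y p(y) H(X|Y=y)
  p(Y=0) = 5/8, H(X|Y=0) = 0.9710
  p(Y=1) = 3/8, H(X|Y=1) = 0.9183
H(X|Y) = 0.6250×0.9710 + 0.3750×0.9183 = 0.9512 bits


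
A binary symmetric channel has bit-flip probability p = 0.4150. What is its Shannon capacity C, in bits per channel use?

For BSC with error probability p:
C = 1 - H(p) where H(p) is binary entropy
H(0.4150) = -0.4150 × log₂(0.4150) - 0.5850 × log₂(0.5850)
H(p) = 0.9791
C = 1 - 0.9791 = 0.0209 bits/use


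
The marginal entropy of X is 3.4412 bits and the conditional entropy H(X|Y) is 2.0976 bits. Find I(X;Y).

I(X;Y) = H(X) - H(X|Y)
I(X;Y) = 3.4412 - 2.0976 = 1.3436 bits


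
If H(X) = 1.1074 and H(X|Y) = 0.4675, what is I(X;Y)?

I(X;Y) = H(X) - H(X|Y)
I(X;Y) = 1.1074 - 0.4675 = 0.6399 bits


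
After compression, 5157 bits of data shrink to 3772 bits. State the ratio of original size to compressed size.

Compression ratio = Original / Compressed
= 5157 / 3772 = 1.37:1


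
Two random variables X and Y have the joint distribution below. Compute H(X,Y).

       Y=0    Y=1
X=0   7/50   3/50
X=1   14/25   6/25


H(X,Y) = -Σ p(x,y) log₂ p(x,y)
  p(0,0)=7/50: -0.1400 × log₂(0.1400) = 0.3971
  p(0,1)=3/50: -0.0600 × log₂(0.0600) = 0.2435
  p(1,0)=14/25: -0.5600 × log₂(0.5600) = 0.4684
  p(1,1)=6/25: -0.2400 × log₂(0.2400) = 0.4941
H(X,Y) = 1.6032 bits


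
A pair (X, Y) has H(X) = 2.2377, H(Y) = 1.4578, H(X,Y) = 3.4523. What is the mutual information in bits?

I(X;Y) = H(X) + H(Y) - H(X,Y)
I(X;Y) = 2.2377 + 1.4578 - 3.4523 = 0.2432 bits


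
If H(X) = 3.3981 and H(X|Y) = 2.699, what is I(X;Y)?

I(X;Y) = H(X) - H(X|Y)
I(X;Y) = 3.3981 - 2.699 = 0.6991 bits


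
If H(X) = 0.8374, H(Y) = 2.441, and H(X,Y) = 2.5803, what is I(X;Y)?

I(X;Y) = H(X) + H(Y) - H(X,Y)
I(X;Y) = 0.8374 + 2.441 - 2.5803 = 0.6981 bits


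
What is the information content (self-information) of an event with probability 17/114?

Information content I(x) = -log₂(p(x))
I = -log₂(17/114) = -log₂(0.1491)
I = 2.7454 bits


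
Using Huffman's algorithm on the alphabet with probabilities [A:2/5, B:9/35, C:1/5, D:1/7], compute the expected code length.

Huffman tree construction:
Combine smallest probabilities repeatedly
Resulting codes:
  A: 0 (length 1)
  B: 10 (length 2)
  C: 111 (length 3)
  D: 110 (length 3)
Average length = Σ p(s) × length(s) = 1.9429 bits


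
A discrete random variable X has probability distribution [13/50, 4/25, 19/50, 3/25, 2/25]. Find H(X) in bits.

H(X) = -Σ p(x) log₂ p(x)
  -13/50 × log₂(13/50) = 0.5053
  -4/25 × log₂(4/25) = 0.4230
  -19/50 × log₂(19/50) = 0.5305
  -3/25 × log₂(3/25) = 0.3671
  -2/25 × log₂(2/25) = 0.2915
H(X) = 2.1173 bits


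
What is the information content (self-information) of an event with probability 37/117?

Information content I(x) = -log₂(p(x))
I = -log₂(37/117) = -log₂(0.3162)
I = 1.6609 bits


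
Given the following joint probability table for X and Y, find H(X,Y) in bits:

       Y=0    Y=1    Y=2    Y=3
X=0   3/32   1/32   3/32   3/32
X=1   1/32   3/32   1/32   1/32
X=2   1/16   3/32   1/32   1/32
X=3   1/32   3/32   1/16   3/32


H(X,Y) = -Σ p(x,y) log₂ p(x,y)
  p(0,0)=3/32: -0.0938 × log₂(0.0938) = 0.3202
  p(0,1)=1/32: -0.0312 × log₂(0.0312) = 0.1562
  p(0,2)=3/32: -0.0938 × log₂(0.0938) = 0.3202
  p(0,3)=3/32: -0.0938 × log₂(0.0938) = 0.3202
  p(1,0)=1/32: -0.0312 × log₂(0.0312) = 0.1562
  p(1,1)=3/32: -0.0938 × log₂(0.0938) = 0.3202
  p(1,2)=1/32: -0.0312 × log₂(0.0312) = 0.1562
  p(1,3)=1/32: -0.0312 × log₂(0.0312) = 0.1562
  p(2,0)=1/16: -0.0625 × log₂(0.0625) = 0.2500
  p(2,1)=3/32: -0.0938 × log₂(0.0938) = 0.3202
  p(2,2)=1/32: -0.0312 × log₂(0.0312) = 0.1562
  p(2,3)=1/32: -0.0312 × log₂(0.0312) = 0.1562
  p(3,0)=1/32: -0.0312 × log₂(0.0312) = 0.1562
  p(3,1)=3/32: -0.0938 × log₂(0.0938) = 0.3202
  p(3,2)=1/16: -0.0625 × log₂(0.0625) = 0.2500
  p(3,3)=3/32: -0.0938 × log₂(0.0938) = 0.3202
H(X,Y) = 3.8349 bits


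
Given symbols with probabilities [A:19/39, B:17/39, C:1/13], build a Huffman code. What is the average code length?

Huffman tree construction:
Combine smallest probabilities repeatedly
Resulting codes:
  A: 0 (length 1)
  B: 11 (length 2)
  C: 10 (length 2)
Average length = Σ p(s) × length(s) = 1.5128 bits


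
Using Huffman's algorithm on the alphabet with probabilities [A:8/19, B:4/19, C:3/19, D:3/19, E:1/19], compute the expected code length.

Huffman tree construction:
Combine smallest probabilities repeatedly
Resulting codes:
  A: 0 (length 1)
  B: 111 (length 3)
  C: 101 (length 3)
  D: 110 (length 3)
  E: 100 (length 3)
Average length = Σ p(s) × length(s) = 2.1579 bits


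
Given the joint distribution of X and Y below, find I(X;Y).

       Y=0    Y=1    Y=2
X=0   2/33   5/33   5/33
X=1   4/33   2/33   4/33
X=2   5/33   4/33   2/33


H(X) = 1.5810, H(Y) = 1.5850, H(X,Y) = 3.0799
I(X;Y) = H(X) + H(Y) - H(X,Y) = 0.0861 bits


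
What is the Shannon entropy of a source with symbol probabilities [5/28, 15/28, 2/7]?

H(X) = -Σ p(x) log₂ p(x)
  -5/28 × log₂(5/28) = 0.4438
  -15/28 × log₂(15/28) = 0.4824
  -2/7 × log₂(2/7) = 0.5164
H(X) = 1.4426 bits


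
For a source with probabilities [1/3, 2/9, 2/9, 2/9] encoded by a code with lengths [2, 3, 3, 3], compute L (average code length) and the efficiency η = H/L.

Average length L = Σ p_i × l_i = 2.6667 bits
Entropy H = 1.9749 bits
Efficiency η = H/L × 100% = 74.06%


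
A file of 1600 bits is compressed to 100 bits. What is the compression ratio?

Compression ratio = Original / Compressed
= 1600 / 100 = 16.00:1


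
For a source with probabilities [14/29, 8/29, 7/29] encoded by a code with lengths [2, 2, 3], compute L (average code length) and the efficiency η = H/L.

Average length L = Σ p_i × l_i = 2.2414 bits
Entropy H = 1.5147 bits
Efficiency η = H/L × 100% = 67.58%


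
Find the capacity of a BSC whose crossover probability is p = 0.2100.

For BSC with error probability p:
C = 1 - H(p) where H(p) is binary entropy
H(0.2100) = -0.2100 × log₂(0.2100) - 0.7900 × log₂(0.7900)
H(p) = 0.7415
C = 1 - 0.7415 = 0.2585 bits/use


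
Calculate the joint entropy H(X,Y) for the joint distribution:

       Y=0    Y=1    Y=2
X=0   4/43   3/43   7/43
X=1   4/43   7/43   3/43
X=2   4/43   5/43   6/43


H(X,Y) = -Σ p(x,y) log₂ p(x,y)
  p(0,0)=4/43: -0.0930 × log₂(0.0930) = 0.3187
  p(0,1)=3/43: -0.0698 × log₂(0.0698) = 0.2680
  p(0,2)=7/43: -0.1628 × log₂(0.1628) = 0.4263
  p(1,0)=4/43: -0.0930 × log₂(0.0930) = 0.3187
  p(1,1)=7/43: -0.1628 × log₂(0.1628) = 0.4263
  p(1,2)=3/43: -0.0698 × log₂(0.0698) = 0.2680
  p(2,0)=4/43: -0.0930 × log₂(0.0930) = 0.3187
  p(2,1)=5/43: -0.1163 × log₂(0.1163) = 0.3610
  p(2,2)=6/43: -0.1395 × log₂(0.1395) = 0.3965
H(X,Y) = 3.1023 bits


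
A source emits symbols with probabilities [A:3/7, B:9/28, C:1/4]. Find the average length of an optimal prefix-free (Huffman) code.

Huffman tree construction:
Combine smallest probabilities repeatedly
Resulting codes:
  A: 0 (length 1)
  B: 11 (length 2)
  C: 10 (length 2)
Average length = Σ p(s) × length(s) = 1.5714 bits


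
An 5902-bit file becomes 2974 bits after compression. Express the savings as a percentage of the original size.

Space savings = (1 - Compressed/Original) × 100%
= (1 - 2974/5902) × 100%
= 49.61%


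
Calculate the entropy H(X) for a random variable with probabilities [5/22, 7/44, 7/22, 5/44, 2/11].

H(X) = -Σ p(x) log₂ p(x)
  -5/22 × log₂(5/22) = 0.4858
  -7/44 × log₂(7/44) = 0.4219
  -7/22 × log₂(7/22) = 0.5257
  -5/44 × log₂(5/44) = 0.3565
  -2/11 × log₂(2/11) = 0.4472
H(X) = 2.2371 bits


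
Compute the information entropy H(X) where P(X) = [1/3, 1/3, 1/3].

H(X) = -Σ p(x) log₂ p(x)
  -1/3 × log₂(1/3) = 0.5283
  -1/3 × log₂(1/3) = 0.5283
  -1/3 × log₂(1/3) = 0.5283
H(X) = 1.5850 bits


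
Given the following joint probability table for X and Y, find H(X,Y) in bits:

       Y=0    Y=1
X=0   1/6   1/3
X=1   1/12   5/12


H(X,Y) = -Σ p(x,y) log₂ p(x,y)
  p(0,0)=1/6: -0.1667 × log₂(0.1667) = 0.4308
  p(0,1)=1/3: -0.3333 × log₂(0.3333) = 0.5283
  p(1,0)=1/12: -0.0833 × log₂(0.0833) = 0.2987
  p(1,1)=5/12: -0.4167 × log₂(0.4167) = 0.5263
H(X,Y) = 1.7842 bits


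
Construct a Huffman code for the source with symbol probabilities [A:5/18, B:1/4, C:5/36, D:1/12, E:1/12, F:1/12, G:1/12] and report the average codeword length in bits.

Huffman tree construction:
Combine smallest probabilities repeatedly
Resulting codes:
  A: 10 (length 2)
  B: 01 (length 2)
  C: 110 (length 3)
  D: 1110 (length 4)
  E: 1111 (length 4)
  F: 000 (length 3)
  G: 001 (length 3)
Average length = Σ p(s) × length(s) = 2.6389 bits


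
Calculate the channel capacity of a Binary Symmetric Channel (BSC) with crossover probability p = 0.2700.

For BSC with error probability p:
C = 1 - H(p) where H(p) is binary entropy
H(0.2700) = -0.2700 × log₂(0.2700) - 0.7300 × log₂(0.7300)
H(p) = 0.8415
C = 1 - 0.8415 = 0.1585 bits/use


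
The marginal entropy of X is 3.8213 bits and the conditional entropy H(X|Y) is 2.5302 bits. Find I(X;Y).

I(X;Y) = H(X) - H(X|Y)
I(X;Y) = 3.8213 - 2.5302 = 1.2911 bits


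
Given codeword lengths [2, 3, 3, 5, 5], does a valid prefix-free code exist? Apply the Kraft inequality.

Kraft inequality: Σ 2^(-l_i) ≤ 1 for prefix-free code
Calculating: 2^(-2) + 2^(-3) + 2^(-3) + 2^(-5) + 2^(-5)
= 0.25 + 0.125 + 0.125 + 0.03125 + 0.03125
= 0.5625
Since 0.5625 ≤ 1, prefix-free code exists


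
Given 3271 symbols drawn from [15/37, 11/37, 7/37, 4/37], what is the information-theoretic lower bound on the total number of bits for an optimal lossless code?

Entropy H = 1.8498 bits/symbol
Minimum bits = H × n = 1.8498 × 3271
= 6050.57 bits


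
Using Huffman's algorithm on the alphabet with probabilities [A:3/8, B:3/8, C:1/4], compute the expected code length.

Huffman tree construction:
Combine smallest probabilities repeatedly
Resulting codes:
  A: 11 (length 2)
  B: 0 (length 1)
  C: 10 (length 2)
Average length = Σ p(s) × length(s) = 1.6250 bits


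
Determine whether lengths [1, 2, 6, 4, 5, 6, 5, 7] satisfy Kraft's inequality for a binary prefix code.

Kraft inequality: Σ 2^(-l_i) ≤ 1 for prefix-free code
Calculating: 2^(-1) + 2^(-2) + 2^(-6) + 2^(-4) + 2^(-5) + 2^(-6) + 2^(-5) + 2^(-7)
= 0.5 + 0.25 + 0.015625 + 0.0625 + 0.03125 + 0.015625 + 0.03125 + 0.0078125
= 0.9141
Since 0.9141 ≤ 1, prefix-free code exists


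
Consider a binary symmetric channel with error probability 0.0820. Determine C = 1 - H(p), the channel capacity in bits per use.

For BSC with error probability p:
C = 1 - H(p) where H(p) is binary entropy
H(0.0820) = -0.0820 × log₂(0.0820) - 0.9180 × log₂(0.9180)
H(p) = 0.4092
C = 1 - 0.4092 = 0.5908 bits/use


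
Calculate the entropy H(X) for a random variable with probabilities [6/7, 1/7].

H(X) = -Σ p(x) log₂ p(x)
  -6/7 × log₂(6/7) = 0.1906
  -1/7 × log₂(1/7) = 0.4011
H(X) = 0.5917 bits


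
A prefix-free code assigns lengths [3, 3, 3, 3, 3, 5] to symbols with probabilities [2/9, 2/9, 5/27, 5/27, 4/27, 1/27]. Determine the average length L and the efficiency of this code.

Average length L = Σ p_i × l_i = 3.0741 bits
Entropy H = 2.4497 bits
Efficiency η = H/L × 100% = 79.69%


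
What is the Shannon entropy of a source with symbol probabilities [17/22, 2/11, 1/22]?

H(X) = -Σ p(x) log₂ p(x)
  -17/22 × log₂(17/22) = 0.2874
  -2/11 × log₂(2/11) = 0.4472
  -1/22 × log₂(1/22) = 0.2027
H(X) = 0.9373 bits


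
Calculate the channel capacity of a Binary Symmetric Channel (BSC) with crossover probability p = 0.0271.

For BSC with error probability p:
C = 1 - H(p) where H(p) is binary entropy
H(0.0271) = -0.0271 × log₂(0.0271) - 0.9729 × log₂(0.9729)
H(p) = 0.1796
C = 1 - 0.1796 = 0.8204 bits/use


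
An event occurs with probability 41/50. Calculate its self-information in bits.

Information content I(x) = -log₂(p(x))
I = -log₂(41/50) = -log₂(0.8200)
I = 0.2863 bits


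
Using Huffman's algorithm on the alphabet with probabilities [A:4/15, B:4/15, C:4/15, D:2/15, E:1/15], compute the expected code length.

Huffman tree construction:
Combine smallest probabilities repeatedly
Resulting codes:
  A: 01 (length 2)
  B: 10 (length 2)
  C: 11 (length 2)
  D: 001 (length 3)
  E: 000 (length 3)
Average length = Σ p(s) × length(s) = 2.2000 bits
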